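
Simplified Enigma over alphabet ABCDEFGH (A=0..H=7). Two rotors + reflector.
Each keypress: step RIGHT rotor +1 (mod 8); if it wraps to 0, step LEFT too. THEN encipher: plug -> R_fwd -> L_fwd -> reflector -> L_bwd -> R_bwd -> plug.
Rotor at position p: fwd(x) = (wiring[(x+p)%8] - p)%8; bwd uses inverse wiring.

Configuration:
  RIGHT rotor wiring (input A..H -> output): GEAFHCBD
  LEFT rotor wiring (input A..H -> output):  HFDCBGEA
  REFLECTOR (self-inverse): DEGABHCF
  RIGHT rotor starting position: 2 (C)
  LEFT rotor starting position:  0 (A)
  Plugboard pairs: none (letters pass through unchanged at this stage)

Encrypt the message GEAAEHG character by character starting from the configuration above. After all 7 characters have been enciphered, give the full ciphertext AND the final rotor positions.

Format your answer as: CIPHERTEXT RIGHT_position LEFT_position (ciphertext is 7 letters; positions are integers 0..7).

Char 1 ('G'): step: R->3, L=0; G->plug->G->R->B->L->F->refl->H->L'->A->R'->E->plug->E
Char 2 ('E'): step: R->4, L=0; E->plug->E->R->C->L->D->refl->A->L'->H->R'->D->plug->D
Char 3 ('A'): step: R->5, L=0; A->plug->A->R->F->L->G->refl->C->L'->D->R'->F->plug->F
Char 4 ('A'): step: R->6, L=0; A->plug->A->R->D->L->C->refl->G->L'->F->R'->B->plug->B
Char 5 ('E'): step: R->7, L=0; E->plug->E->R->G->L->E->refl->B->L'->E->R'->A->plug->A
Char 6 ('H'): step: R->0, L->1 (L advanced); H->plug->H->R->D->L->A->refl->D->L'->F->R'->D->plug->D
Char 7 ('G'): step: R->1, L=1; G->plug->G->R->C->L->B->refl->E->L'->A->R'->F->plug->F
Final: ciphertext=EDFBADF, RIGHT=1, LEFT=1

Answer: EDFBADF 1 1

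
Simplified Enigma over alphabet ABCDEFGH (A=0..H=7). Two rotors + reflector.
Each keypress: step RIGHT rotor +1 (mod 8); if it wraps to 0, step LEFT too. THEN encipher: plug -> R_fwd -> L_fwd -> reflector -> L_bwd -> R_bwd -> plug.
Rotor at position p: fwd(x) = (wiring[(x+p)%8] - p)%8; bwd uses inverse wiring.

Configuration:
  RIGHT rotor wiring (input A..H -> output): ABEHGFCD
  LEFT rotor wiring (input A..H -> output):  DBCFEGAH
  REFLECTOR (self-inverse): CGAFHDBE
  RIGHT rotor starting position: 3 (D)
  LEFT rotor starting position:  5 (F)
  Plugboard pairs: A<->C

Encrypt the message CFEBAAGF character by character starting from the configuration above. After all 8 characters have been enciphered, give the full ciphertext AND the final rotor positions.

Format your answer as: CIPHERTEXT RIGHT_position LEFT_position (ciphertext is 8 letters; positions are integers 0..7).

Char 1 ('C'): step: R->4, L=5; C->plug->A->R->C->L->C->refl->A->L'->G->R'->C->plug->A
Char 2 ('F'): step: R->5, L=5; F->plug->F->R->H->L->H->refl->E->L'->E->R'->E->plug->E
Char 3 ('E'): step: R->6, L=5; E->plug->E->R->G->L->A->refl->C->L'->C->R'->C->plug->A
Char 4 ('B'): step: R->7, L=5; B->plug->B->R->B->L->D->refl->F->L'->F->R'->D->plug->D
Char 5 ('A'): step: R->0, L->6 (L advanced); A->plug->C->R->E->L->E->refl->H->L'->F->R'->F->plug->F
Char 6 ('A'): step: R->1, L=6; A->plug->C->R->G->L->G->refl->B->L'->B->R'->F->plug->F
Char 7 ('G'): step: R->2, L=6; G->plug->G->R->G->L->G->refl->B->L'->B->R'->F->plug->F
Char 8 ('F'): step: R->3, L=6; F->plug->F->R->F->L->H->refl->E->L'->E->R'->A->plug->C
Final: ciphertext=AEADFFFC, RIGHT=3, LEFT=6

Answer: AEADFFFC 3 6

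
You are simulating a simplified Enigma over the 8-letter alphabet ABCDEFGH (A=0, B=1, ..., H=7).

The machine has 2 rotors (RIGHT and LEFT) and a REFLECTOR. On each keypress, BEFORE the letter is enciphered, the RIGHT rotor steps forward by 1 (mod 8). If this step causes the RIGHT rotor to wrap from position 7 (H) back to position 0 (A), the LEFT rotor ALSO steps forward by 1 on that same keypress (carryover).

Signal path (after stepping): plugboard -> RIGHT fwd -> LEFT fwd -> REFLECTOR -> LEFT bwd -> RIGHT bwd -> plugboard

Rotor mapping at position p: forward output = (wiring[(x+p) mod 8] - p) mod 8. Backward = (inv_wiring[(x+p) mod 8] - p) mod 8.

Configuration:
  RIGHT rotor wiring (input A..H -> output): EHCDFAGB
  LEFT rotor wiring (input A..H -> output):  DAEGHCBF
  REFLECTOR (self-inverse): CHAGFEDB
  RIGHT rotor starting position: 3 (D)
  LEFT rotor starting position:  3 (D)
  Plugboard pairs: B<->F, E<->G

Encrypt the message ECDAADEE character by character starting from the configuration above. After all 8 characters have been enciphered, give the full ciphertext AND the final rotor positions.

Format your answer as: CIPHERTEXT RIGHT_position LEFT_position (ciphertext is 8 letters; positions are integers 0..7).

Char 1 ('E'): step: R->4, L=3; E->plug->G->R->G->L->F->refl->E->L'->B->R'->A->plug->A
Char 2 ('C'): step: R->5, L=3; C->plug->C->R->E->L->C->refl->A->L'->F->R'->F->plug->B
Char 3 ('D'): step: R->6, L=3; D->plug->D->R->B->L->E->refl->F->L'->G->R'->C->plug->C
Char 4 ('A'): step: R->7, L=3; A->plug->A->R->C->L->H->refl->B->L'->H->R'->H->plug->H
Char 5 ('A'): step: R->0, L->4 (L advanced); A->plug->A->R->E->L->H->refl->B->L'->D->R'->D->plug->D
Char 6 ('D'): step: R->1, L=4; D->plug->D->R->E->L->H->refl->B->L'->D->R'->H->plug->H
Char 7 ('E'): step: R->2, L=4; E->plug->G->R->C->L->F->refl->E->L'->F->R'->H->plug->H
Char 8 ('E'): step: R->3, L=4; E->plug->G->R->E->L->H->refl->B->L'->D->R'->D->plug->D
Final: ciphertext=ABCHDHHD, RIGHT=3, LEFT=4

Answer: ABCHDHHD 3 4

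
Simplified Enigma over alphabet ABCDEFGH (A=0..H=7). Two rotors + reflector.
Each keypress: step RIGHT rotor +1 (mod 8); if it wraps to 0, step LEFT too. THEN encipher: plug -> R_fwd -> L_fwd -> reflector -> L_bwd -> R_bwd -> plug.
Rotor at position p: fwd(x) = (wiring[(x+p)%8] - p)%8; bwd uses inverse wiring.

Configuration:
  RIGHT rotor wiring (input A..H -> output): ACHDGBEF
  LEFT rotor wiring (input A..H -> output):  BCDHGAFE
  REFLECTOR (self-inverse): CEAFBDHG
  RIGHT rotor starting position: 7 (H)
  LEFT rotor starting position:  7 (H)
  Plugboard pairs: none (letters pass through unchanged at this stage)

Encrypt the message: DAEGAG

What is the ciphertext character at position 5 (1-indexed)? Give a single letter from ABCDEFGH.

Char 1 ('D'): step: R->0, L->0 (L advanced); D->plug->D->R->D->L->H->refl->G->L'->E->R'->G->plug->G
Char 2 ('A'): step: R->1, L=0; A->plug->A->R->B->L->C->refl->A->L'->F->R'->D->plug->D
Char 3 ('E'): step: R->2, L=0; E->plug->E->R->C->L->D->refl->F->L'->G->R'->G->plug->G
Char 4 ('G'): step: R->3, L=0; G->plug->G->R->H->L->E->refl->B->L'->A->R'->A->plug->A
Char 5 ('A'): step: R->4, L=0; A->plug->A->R->C->L->D->refl->F->L'->G->R'->F->plug->F

F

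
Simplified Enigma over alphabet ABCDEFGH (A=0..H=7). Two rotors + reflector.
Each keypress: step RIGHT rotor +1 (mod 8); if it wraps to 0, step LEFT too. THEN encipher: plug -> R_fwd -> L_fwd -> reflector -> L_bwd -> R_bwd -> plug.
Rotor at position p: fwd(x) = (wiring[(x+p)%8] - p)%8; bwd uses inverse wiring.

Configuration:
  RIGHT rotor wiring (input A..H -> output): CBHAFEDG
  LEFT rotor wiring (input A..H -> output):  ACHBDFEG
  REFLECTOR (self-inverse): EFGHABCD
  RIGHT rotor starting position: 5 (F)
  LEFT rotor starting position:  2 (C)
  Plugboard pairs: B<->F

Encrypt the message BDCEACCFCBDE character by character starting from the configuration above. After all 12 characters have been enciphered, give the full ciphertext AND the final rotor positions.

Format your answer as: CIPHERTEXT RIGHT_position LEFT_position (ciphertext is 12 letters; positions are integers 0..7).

Char 1 ('B'): step: R->6, L=2; B->plug->F->R->C->L->B->refl->F->L'->A->R'->B->plug->F
Char 2 ('D'): step: R->7, L=2; D->plug->D->R->A->L->F->refl->B->L'->C->R'->C->plug->C
Char 3 ('C'): step: R->0, L->3 (L advanced); C->plug->C->R->H->L->E->refl->A->L'->B->R'->B->plug->F
Char 4 ('E'): step: R->1, L=3; E->plug->E->R->D->L->B->refl->F->L'->F->R'->G->plug->G
Char 5 ('A'): step: R->2, L=3; A->plug->A->R->F->L->F->refl->B->L'->D->R'->C->plug->C
Char 6 ('C'): step: R->3, L=3; C->plug->C->R->B->L->A->refl->E->L'->H->R'->F->plug->B
Char 7 ('C'): step: R->4, L=3; C->plug->C->R->H->L->E->refl->A->L'->B->R'->A->plug->A
Char 8 ('F'): step: R->5, L=3; F->plug->B->R->G->L->H->refl->D->L'->E->R'->E->plug->E
Char 9 ('C'): step: R->6, L=3; C->plug->C->R->E->L->D->refl->H->L'->G->R'->H->plug->H
Char 10 ('B'): step: R->7, L=3; B->plug->F->R->G->L->H->refl->D->L'->E->R'->H->plug->H
Char 11 ('D'): step: R->0, L->4 (L advanced); D->plug->D->R->A->L->H->refl->D->L'->G->R'->H->plug->H
Char 12 ('E'): step: R->1, L=4; E->plug->E->R->D->L->C->refl->G->L'->F->R'->G->plug->G
Final: ciphertext=FCFGCBAEHHHG, RIGHT=1, LEFT=4

Answer: FCFGCBAEHHHG 1 4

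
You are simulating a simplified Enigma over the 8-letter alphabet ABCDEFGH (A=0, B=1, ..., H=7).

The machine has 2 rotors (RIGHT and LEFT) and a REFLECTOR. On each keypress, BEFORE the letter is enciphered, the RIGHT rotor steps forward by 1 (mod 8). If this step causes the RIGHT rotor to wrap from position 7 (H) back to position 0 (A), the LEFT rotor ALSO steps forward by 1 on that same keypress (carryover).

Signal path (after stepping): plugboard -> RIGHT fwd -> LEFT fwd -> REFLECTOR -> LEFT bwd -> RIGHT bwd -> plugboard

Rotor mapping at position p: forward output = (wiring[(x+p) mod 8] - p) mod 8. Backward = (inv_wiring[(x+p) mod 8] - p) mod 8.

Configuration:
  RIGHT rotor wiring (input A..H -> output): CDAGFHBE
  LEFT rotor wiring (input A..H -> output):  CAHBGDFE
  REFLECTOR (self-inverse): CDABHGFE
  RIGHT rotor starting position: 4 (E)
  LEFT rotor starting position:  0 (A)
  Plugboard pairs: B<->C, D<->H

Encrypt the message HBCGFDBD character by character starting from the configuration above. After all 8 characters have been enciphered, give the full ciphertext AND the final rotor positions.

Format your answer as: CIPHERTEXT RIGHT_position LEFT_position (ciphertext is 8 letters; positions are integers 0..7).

Answer: FCACBBCG 4 1

Derivation:
Char 1 ('H'): step: R->5, L=0; H->plug->D->R->F->L->D->refl->B->L'->D->R'->F->plug->F
Char 2 ('B'): step: R->6, L=0; B->plug->C->R->E->L->G->refl->F->L'->G->R'->B->plug->C
Char 3 ('C'): step: R->7, L=0; C->plug->B->R->D->L->B->refl->D->L'->F->R'->A->plug->A
Char 4 ('G'): step: R->0, L->1 (L advanced); G->plug->G->R->B->L->G->refl->F->L'->D->R'->B->plug->C
Char 5 ('F'): step: R->1, L=1; F->plug->F->R->A->L->H->refl->E->L'->F->R'->C->plug->B
Char 6 ('D'): step: R->2, L=1; D->plug->H->R->B->L->G->refl->F->L'->D->R'->C->plug->B
Char 7 ('B'): step: R->3, L=1; B->plug->C->R->E->L->C->refl->A->L'->C->R'->B->plug->C
Char 8 ('D'): step: R->4, L=1; D->plug->H->R->C->L->A->refl->C->L'->E->R'->G->plug->G
Final: ciphertext=FCACBBCG, RIGHT=4, LEFT=1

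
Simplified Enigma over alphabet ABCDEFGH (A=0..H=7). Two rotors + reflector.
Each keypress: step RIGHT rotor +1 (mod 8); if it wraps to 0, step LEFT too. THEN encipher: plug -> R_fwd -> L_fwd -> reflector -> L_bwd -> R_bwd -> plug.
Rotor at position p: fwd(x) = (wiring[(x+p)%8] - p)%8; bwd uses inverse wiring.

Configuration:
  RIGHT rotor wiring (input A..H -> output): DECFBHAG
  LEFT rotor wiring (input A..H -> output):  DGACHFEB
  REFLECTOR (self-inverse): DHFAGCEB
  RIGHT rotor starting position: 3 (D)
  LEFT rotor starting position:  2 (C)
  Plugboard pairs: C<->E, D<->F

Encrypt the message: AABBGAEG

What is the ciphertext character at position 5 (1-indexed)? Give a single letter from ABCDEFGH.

Char 1 ('A'): step: R->4, L=2; A->plug->A->R->F->L->H->refl->B->L'->G->R'->G->plug->G
Char 2 ('A'): step: R->5, L=2; A->plug->A->R->C->L->F->refl->C->L'->E->R'->H->plug->H
Char 3 ('B'): step: R->6, L=2; B->plug->B->R->A->L->G->refl->E->L'->H->R'->F->plug->D
Char 4 ('B'): step: R->7, L=2; B->plug->B->R->E->L->C->refl->F->L'->C->R'->F->plug->D
Char 5 ('G'): step: R->0, L->3 (L advanced); G->plug->G->R->A->L->H->refl->B->L'->D->R'->A->plug->A

A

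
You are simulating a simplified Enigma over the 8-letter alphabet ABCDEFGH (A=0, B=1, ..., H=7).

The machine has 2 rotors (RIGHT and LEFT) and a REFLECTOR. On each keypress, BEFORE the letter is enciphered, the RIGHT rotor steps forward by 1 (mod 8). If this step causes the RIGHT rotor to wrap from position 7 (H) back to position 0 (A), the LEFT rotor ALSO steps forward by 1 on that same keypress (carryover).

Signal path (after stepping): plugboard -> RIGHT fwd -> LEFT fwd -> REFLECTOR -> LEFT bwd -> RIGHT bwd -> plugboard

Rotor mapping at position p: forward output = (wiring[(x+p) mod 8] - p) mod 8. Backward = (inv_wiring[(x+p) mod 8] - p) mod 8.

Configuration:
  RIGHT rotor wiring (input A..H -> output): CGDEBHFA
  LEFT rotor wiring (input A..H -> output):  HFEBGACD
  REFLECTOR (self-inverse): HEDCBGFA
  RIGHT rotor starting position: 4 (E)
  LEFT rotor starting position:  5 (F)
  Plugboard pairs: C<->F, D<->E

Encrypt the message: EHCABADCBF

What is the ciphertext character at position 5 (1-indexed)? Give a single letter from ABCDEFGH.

Char 1 ('E'): step: R->5, L=5; E->plug->D->R->F->L->H->refl->A->L'->E->R'->H->plug->H
Char 2 ('H'): step: R->6, L=5; H->plug->H->R->B->L->F->refl->G->L'->C->R'->B->plug->B
Char 3 ('C'): step: R->7, L=5; C->plug->F->R->C->L->G->refl->F->L'->B->R'->A->plug->A
Char 4 ('A'): step: R->0, L->6 (L advanced); A->plug->A->R->C->L->B->refl->E->L'->A->R'->H->plug->H
Char 5 ('B'): step: R->1, L=6; B->plug->B->R->C->L->B->refl->E->L'->A->R'->D->plug->E

E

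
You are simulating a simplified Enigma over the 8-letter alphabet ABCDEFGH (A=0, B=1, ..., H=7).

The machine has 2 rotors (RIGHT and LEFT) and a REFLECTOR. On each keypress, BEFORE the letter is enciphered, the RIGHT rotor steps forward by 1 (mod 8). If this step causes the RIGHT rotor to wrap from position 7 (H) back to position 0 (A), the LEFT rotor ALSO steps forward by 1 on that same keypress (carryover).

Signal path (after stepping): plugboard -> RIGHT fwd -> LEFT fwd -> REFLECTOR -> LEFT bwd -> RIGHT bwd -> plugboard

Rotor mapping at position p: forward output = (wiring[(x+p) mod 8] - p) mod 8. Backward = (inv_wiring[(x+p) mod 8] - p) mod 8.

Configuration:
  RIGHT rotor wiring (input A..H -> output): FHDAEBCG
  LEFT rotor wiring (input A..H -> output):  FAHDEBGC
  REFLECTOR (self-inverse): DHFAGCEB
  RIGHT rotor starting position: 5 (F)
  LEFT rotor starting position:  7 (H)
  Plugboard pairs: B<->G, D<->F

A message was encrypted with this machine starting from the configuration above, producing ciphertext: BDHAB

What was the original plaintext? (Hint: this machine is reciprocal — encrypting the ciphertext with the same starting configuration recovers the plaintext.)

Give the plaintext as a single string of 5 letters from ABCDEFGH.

Answer: EGEHA

Derivation:
Char 1 ('B'): step: R->6, L=7; B->plug->G->R->G->L->C->refl->F->L'->F->R'->E->plug->E
Char 2 ('D'): step: R->7, L=7; D->plug->F->R->F->L->F->refl->C->L'->G->R'->B->plug->G
Char 3 ('H'): step: R->0, L->0 (L advanced); H->plug->H->R->G->L->G->refl->E->L'->E->R'->E->plug->E
Char 4 ('A'): step: R->1, L=0; A->plug->A->R->G->L->G->refl->E->L'->E->R'->H->plug->H
Char 5 ('B'): step: R->2, L=0; B->plug->G->R->D->L->D->refl->A->L'->B->R'->A->plug->A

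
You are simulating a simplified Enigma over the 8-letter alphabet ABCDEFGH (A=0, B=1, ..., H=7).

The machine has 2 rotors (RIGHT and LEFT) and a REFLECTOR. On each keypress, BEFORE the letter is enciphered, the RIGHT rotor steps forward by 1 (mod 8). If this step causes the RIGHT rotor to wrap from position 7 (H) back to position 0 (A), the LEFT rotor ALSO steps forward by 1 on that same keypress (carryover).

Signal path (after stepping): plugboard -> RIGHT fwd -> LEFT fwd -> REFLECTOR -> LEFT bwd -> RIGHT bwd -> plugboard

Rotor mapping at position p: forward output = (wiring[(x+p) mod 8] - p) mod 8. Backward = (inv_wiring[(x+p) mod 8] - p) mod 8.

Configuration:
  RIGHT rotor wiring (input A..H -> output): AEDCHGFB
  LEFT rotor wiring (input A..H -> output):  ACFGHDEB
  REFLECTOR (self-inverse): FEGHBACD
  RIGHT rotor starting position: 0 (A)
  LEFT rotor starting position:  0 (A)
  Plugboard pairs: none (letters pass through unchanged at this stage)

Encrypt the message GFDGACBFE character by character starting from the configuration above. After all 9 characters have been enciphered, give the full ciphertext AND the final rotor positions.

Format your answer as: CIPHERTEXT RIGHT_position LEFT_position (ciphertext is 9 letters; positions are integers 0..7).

Answer: BGHHDHEDH 1 1

Derivation:
Char 1 ('G'): step: R->1, L=0; G->plug->G->R->A->L->A->refl->F->L'->C->R'->B->plug->B
Char 2 ('F'): step: R->2, L=0; F->plug->F->R->H->L->B->refl->E->L'->G->R'->G->plug->G
Char 3 ('D'): step: R->3, L=0; D->plug->D->R->C->L->F->refl->A->L'->A->R'->H->plug->H
Char 4 ('G'): step: R->4, L=0; G->plug->G->R->H->L->B->refl->E->L'->G->R'->H->plug->H
Char 5 ('A'): step: R->5, L=0; A->plug->A->R->B->L->C->refl->G->L'->D->R'->D->plug->D
Char 6 ('C'): step: R->6, L=0; C->plug->C->R->C->L->F->refl->A->L'->A->R'->H->plug->H
Char 7 ('B'): step: R->7, L=0; B->plug->B->R->B->L->C->refl->G->L'->D->R'->E->plug->E
Char 8 ('F'): step: R->0, L->1 (L advanced); F->plug->F->R->G->L->A->refl->F->L'->C->R'->D->plug->D
Char 9 ('E'): step: R->1, L=1; E->plug->E->R->F->L->D->refl->H->L'->H->R'->H->plug->H
Final: ciphertext=BGHHDHEDH, RIGHT=1, LEFT=1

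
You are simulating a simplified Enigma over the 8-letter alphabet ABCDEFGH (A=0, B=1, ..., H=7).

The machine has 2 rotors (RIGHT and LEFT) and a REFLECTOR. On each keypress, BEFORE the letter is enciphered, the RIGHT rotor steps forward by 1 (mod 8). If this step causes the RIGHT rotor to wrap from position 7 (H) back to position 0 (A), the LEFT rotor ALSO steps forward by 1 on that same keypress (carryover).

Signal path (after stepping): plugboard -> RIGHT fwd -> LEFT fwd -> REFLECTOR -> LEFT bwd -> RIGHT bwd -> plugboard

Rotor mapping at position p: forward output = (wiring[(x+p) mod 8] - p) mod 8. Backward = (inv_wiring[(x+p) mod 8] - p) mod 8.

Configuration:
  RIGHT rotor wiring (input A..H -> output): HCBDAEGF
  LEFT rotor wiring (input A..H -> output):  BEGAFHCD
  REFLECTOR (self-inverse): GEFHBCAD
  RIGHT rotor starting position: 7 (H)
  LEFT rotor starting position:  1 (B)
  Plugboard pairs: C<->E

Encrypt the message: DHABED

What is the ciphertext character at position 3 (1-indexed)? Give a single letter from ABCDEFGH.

Char 1 ('D'): step: R->0, L->2 (L advanced); D->plug->D->R->D->L->F->refl->C->L'->H->R'->A->plug->A
Char 2 ('H'): step: R->1, L=2; H->plug->H->R->G->L->H->refl->D->L'->C->R'->C->plug->E
Char 3 ('A'): step: R->2, L=2; A->plug->A->R->H->L->C->refl->F->L'->D->R'->F->plug->F

F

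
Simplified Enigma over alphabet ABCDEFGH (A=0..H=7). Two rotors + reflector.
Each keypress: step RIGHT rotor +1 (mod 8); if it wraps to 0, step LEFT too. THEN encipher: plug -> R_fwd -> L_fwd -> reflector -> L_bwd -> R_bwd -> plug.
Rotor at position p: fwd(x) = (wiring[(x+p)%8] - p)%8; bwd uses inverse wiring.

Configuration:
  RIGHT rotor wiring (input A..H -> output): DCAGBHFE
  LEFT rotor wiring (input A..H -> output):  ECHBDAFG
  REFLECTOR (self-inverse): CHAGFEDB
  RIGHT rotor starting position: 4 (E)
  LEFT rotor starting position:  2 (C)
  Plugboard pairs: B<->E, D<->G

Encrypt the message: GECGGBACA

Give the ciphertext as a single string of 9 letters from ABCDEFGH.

Char 1 ('G'): step: R->5, L=2; G->plug->D->R->G->L->C->refl->A->L'->H->R'->C->plug->C
Char 2 ('E'): step: R->6, L=2; E->plug->B->R->G->L->C->refl->A->L'->H->R'->A->plug->A
Char 3 ('C'): step: R->7, L=2; C->plug->C->R->D->L->G->refl->D->L'->E->R'->B->plug->E
Char 4 ('G'): step: R->0, L->3 (L advanced); G->plug->D->R->G->L->H->refl->B->L'->F->R'->G->plug->D
Char 5 ('G'): step: R->1, L=3; G->plug->D->R->A->L->G->refl->D->L'->E->R'->F->plug->F
Char 6 ('B'): step: R->2, L=3; B->plug->E->R->D->L->C->refl->A->L'->B->R'->G->plug->D
Char 7 ('A'): step: R->3, L=3; A->plug->A->R->D->L->C->refl->A->L'->B->R'->E->plug->B
Char 8 ('C'): step: R->4, L=3; C->plug->C->R->B->L->A->refl->C->L'->D->R'->B->plug->E
Char 9 ('A'): step: R->5, L=3; A->plug->A->R->C->L->F->refl->E->L'->H->R'->C->plug->C

Answer: CAEDFDBEC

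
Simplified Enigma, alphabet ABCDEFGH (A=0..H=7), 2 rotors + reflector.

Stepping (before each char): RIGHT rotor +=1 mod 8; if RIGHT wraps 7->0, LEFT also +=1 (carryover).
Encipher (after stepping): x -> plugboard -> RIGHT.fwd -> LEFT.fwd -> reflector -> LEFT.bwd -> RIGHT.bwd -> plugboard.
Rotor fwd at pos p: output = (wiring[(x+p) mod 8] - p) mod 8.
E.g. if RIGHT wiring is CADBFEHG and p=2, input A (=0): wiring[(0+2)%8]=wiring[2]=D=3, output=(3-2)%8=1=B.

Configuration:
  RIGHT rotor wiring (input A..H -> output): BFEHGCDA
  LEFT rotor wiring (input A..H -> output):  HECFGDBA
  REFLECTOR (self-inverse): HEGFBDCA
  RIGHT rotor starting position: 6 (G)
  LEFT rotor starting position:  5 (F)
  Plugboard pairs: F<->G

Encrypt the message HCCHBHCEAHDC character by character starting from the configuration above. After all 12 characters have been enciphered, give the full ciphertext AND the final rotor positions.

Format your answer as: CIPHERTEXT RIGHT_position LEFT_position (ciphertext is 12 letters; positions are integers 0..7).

Answer: CGDEHGHAFEEF 2 7

Derivation:
Char 1 ('H'): step: R->7, L=5; H->plug->H->R->E->L->H->refl->A->L'->G->R'->C->plug->C
Char 2 ('C'): step: R->0, L->6 (L advanced); C->plug->C->R->E->L->E->refl->B->L'->C->R'->F->plug->G
Char 3 ('C'): step: R->1, L=6; C->plug->C->R->G->L->A->refl->H->L'->F->R'->D->plug->D
Char 4 ('H'): step: R->2, L=6; H->plug->H->R->D->L->G->refl->C->L'->B->R'->E->plug->E
Char 5 ('B'): step: R->3, L=6; B->plug->B->R->D->L->G->refl->C->L'->B->R'->H->plug->H
Char 6 ('H'): step: R->4, L=6; H->plug->H->R->D->L->G->refl->C->L'->B->R'->F->plug->G
Char 7 ('C'): step: R->5, L=6; C->plug->C->R->D->L->G->refl->C->L'->B->R'->H->plug->H
Char 8 ('E'): step: R->6, L=6; E->plug->E->R->G->L->A->refl->H->L'->F->R'->A->plug->A
Char 9 ('A'): step: R->7, L=6; A->plug->A->R->B->L->C->refl->G->L'->D->R'->G->plug->F
Char 10 ('H'): step: R->0, L->7 (L advanced); H->plug->H->R->A->L->B->refl->E->L'->G->R'->E->plug->E
Char 11 ('D'): step: R->1, L=7; D->plug->D->R->F->L->H->refl->A->L'->B->R'->E->plug->E
Char 12 ('C'): step: R->2, L=7; C->plug->C->R->E->L->G->refl->C->L'->H->R'->G->plug->F
Final: ciphertext=CGDEHGHAFEEF, RIGHT=2, LEFT=7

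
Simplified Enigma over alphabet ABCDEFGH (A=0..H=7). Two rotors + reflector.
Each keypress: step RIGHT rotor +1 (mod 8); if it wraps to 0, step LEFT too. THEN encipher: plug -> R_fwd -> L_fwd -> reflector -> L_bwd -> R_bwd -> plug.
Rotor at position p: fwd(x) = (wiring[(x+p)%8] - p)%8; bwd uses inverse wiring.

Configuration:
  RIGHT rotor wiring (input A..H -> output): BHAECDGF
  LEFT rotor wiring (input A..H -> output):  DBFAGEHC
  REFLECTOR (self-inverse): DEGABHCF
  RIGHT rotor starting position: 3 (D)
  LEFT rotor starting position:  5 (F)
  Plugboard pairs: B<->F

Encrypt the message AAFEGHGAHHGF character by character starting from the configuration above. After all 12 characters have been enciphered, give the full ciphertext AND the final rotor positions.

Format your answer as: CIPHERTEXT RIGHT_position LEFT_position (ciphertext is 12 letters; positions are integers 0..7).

Char 1 ('A'): step: R->4, L=5; A->plug->A->R->G->L->D->refl->A->L'->F->R'->E->plug->E
Char 2 ('A'): step: R->5, L=5; A->plug->A->R->G->L->D->refl->A->L'->F->R'->H->plug->H
Char 3 ('F'): step: R->6, L=5; F->plug->B->R->H->L->B->refl->E->L'->E->R'->G->plug->G
Char 4 ('E'): step: R->7, L=5; E->plug->E->R->F->L->A->refl->D->L'->G->R'->A->plug->A
Char 5 ('G'): step: R->0, L->6 (L advanced); G->plug->G->R->G->L->A->refl->D->L'->D->R'->F->plug->B
Char 6 ('H'): step: R->1, L=6; H->plug->H->R->A->L->B->refl->E->L'->B->R'->D->plug->D
Char 7 ('G'): step: R->2, L=6; G->plug->G->R->H->L->G->refl->C->L'->F->R'->H->plug->H
Char 8 ('A'): step: R->3, L=6; A->plug->A->R->B->L->E->refl->B->L'->A->R'->C->plug->C
Char 9 ('H'): step: R->4, L=6; H->plug->H->R->A->L->B->refl->E->L'->B->R'->D->plug->D
Char 10 ('H'): step: R->5, L=6; H->plug->H->R->F->L->C->refl->G->L'->H->R'->G->plug->G
Char 11 ('G'): step: R->6, L=6; G->plug->G->R->E->L->H->refl->F->L'->C->R'->E->plug->E
Char 12 ('F'): step: R->7, L=6; F->plug->B->R->C->L->F->refl->H->L'->E->R'->G->plug->G
Final: ciphertext=EHGABDHCDGEG, RIGHT=7, LEFT=6

Answer: EHGABDHCDGEG 7 6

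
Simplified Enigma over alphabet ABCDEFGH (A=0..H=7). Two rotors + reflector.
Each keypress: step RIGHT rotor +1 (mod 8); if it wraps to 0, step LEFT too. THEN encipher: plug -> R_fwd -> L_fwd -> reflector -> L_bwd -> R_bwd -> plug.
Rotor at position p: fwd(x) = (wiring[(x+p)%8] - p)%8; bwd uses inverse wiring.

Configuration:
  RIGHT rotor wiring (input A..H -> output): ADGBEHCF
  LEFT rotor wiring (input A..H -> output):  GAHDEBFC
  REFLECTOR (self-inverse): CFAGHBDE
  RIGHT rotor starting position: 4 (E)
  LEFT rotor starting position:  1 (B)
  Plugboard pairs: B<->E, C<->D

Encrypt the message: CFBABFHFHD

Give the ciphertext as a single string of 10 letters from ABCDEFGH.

Answer: FHDCCGABGC

Derivation:
Char 1 ('C'): step: R->5, L=1; C->plug->D->R->D->L->D->refl->G->L'->B->R'->F->plug->F
Char 2 ('F'): step: R->6, L=1; F->plug->F->R->D->L->D->refl->G->L'->B->R'->H->plug->H
Char 3 ('B'): step: R->7, L=1; B->plug->E->R->C->L->C->refl->A->L'->E->R'->C->plug->D
Char 4 ('A'): step: R->0, L->2 (L advanced); A->plug->A->R->A->L->F->refl->B->L'->B->R'->D->plug->C
Char 5 ('B'): step: R->1, L=2; B->plug->E->R->G->L->E->refl->H->L'->D->R'->D->plug->C
Char 6 ('F'): step: R->2, L=2; F->plug->F->R->D->L->H->refl->E->L'->G->R'->G->plug->G
Char 7 ('H'): step: R->3, L=2; H->plug->H->R->D->L->H->refl->E->L'->G->R'->A->plug->A
Char 8 ('F'): step: R->4, L=2; F->plug->F->R->H->L->G->refl->D->L'->E->R'->E->plug->B
Char 9 ('H'): step: R->5, L=2; H->plug->H->R->H->L->G->refl->D->L'->E->R'->G->plug->G
Char 10 ('D'): step: R->6, L=2; D->plug->C->R->C->L->C->refl->A->L'->F->R'->D->plug->C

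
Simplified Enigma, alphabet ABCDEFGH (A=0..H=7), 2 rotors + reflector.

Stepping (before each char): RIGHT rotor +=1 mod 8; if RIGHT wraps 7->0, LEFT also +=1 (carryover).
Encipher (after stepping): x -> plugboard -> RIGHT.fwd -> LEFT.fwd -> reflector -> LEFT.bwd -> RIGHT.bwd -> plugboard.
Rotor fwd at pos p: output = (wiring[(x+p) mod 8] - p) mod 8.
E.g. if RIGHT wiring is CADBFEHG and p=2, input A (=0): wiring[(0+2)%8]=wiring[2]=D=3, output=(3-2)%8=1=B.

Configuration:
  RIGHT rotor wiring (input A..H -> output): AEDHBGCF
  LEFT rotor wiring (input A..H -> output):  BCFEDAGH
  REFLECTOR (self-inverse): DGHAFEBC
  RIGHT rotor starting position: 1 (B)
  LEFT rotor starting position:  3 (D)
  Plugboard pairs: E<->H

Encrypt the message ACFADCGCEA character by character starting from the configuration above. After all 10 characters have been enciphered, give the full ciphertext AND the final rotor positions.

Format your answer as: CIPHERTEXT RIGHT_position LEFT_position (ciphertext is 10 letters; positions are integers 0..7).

Answer: FGADBHAHHG 3 4

Derivation:
Char 1 ('A'): step: R->2, L=3; A->plug->A->R->B->L->A->refl->D->L'->D->R'->F->plug->F
Char 2 ('C'): step: R->3, L=3; C->plug->C->R->D->L->D->refl->A->L'->B->R'->G->plug->G
Char 3 ('F'): step: R->4, L=3; F->plug->F->R->A->L->B->refl->G->L'->F->R'->A->plug->A
Char 4 ('A'): step: R->5, L=3; A->plug->A->R->B->L->A->refl->D->L'->D->R'->D->plug->D
Char 5 ('D'): step: R->6, L=3; D->plug->D->R->G->L->H->refl->C->L'->H->R'->B->plug->B
Char 6 ('C'): step: R->7, L=3; C->plug->C->R->F->L->G->refl->B->L'->A->R'->E->plug->H
Char 7 ('G'): step: R->0, L->4 (L advanced); G->plug->G->R->C->L->C->refl->H->L'->A->R'->A->plug->A
Char 8 ('C'): step: R->1, L=4; C->plug->C->R->G->L->B->refl->G->L'->F->R'->E->plug->H
Char 9 ('E'): step: R->2, L=4; E->plug->H->R->C->L->C->refl->H->L'->A->R'->E->plug->H
Char 10 ('A'): step: R->3, L=4; A->plug->A->R->E->L->F->refl->E->L'->B->R'->G->plug->G
Final: ciphertext=FGADBHAHHG, RIGHT=3, LEFT=4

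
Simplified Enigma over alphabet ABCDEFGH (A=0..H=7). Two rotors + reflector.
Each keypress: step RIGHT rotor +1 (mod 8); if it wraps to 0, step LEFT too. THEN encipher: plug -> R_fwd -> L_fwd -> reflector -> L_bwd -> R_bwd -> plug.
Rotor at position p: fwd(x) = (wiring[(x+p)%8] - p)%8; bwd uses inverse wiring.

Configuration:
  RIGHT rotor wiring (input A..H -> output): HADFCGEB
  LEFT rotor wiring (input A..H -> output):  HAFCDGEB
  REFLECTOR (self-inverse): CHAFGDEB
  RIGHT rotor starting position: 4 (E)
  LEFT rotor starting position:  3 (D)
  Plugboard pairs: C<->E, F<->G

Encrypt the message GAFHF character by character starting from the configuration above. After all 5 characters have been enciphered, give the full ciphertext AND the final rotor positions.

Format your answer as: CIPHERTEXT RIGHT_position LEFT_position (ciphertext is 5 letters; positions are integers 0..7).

Char 1 ('G'): step: R->5, L=3; G->plug->F->R->G->L->F->refl->D->L'->C->R'->D->plug->D
Char 2 ('A'): step: R->6, L=3; A->plug->A->R->G->L->F->refl->D->L'->C->R'->D->plug->D
Char 3 ('F'): step: R->7, L=3; F->plug->G->R->H->L->C->refl->A->L'->B->R'->C->plug->E
Char 4 ('H'): step: R->0, L->4 (L advanced); H->plug->H->R->B->L->C->refl->A->L'->C->R'->E->plug->C
Char 5 ('F'): step: R->1, L=4; F->plug->G->R->A->L->H->refl->B->L'->G->R'->H->plug->H
Final: ciphertext=DDECH, RIGHT=1, LEFT=4

Answer: DDECH 1 4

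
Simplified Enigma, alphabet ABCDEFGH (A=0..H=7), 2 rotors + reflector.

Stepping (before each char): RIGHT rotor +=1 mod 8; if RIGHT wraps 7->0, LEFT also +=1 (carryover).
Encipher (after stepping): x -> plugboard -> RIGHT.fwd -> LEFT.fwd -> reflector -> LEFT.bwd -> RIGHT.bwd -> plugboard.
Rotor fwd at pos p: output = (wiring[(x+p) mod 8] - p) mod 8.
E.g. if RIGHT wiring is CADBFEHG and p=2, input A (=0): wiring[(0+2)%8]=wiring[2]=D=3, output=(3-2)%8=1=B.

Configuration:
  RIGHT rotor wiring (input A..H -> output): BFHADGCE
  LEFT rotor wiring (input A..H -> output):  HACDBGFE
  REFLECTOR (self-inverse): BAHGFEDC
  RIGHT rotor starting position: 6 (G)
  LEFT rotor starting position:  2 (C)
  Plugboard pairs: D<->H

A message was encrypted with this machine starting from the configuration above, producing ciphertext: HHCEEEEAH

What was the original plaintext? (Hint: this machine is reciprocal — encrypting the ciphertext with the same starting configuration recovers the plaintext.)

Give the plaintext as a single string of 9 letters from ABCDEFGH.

Char 1 ('H'): step: R->7, L=2; H->plug->D->R->A->L->A->refl->B->L'->B->R'->E->plug->E
Char 2 ('H'): step: R->0, L->3 (L advanced); H->plug->D->R->A->L->A->refl->B->L'->E->R'->H->plug->D
Char 3 ('C'): step: R->1, L=3; C->plug->C->R->H->L->H->refl->C->L'->D->R'->G->plug->G
Char 4 ('E'): step: R->2, L=3; E->plug->E->R->A->L->A->refl->B->L'->E->R'->D->plug->H
Char 5 ('E'): step: R->3, L=3; E->plug->E->R->B->L->G->refl->D->L'->C->R'->G->plug->G
Char 6 ('E'): step: R->4, L=3; E->plug->E->R->F->L->E->refl->F->L'->G->R'->C->plug->C
Char 7 ('E'): step: R->5, L=3; E->plug->E->R->A->L->A->refl->B->L'->E->R'->D->plug->H
Char 8 ('A'): step: R->6, L=3; A->plug->A->R->E->L->B->refl->A->L'->A->R'->H->plug->D
Char 9 ('H'): step: R->7, L=3; H->plug->D->R->A->L->A->refl->B->L'->E->R'->F->plug->F

Answer: EDGHGCHDF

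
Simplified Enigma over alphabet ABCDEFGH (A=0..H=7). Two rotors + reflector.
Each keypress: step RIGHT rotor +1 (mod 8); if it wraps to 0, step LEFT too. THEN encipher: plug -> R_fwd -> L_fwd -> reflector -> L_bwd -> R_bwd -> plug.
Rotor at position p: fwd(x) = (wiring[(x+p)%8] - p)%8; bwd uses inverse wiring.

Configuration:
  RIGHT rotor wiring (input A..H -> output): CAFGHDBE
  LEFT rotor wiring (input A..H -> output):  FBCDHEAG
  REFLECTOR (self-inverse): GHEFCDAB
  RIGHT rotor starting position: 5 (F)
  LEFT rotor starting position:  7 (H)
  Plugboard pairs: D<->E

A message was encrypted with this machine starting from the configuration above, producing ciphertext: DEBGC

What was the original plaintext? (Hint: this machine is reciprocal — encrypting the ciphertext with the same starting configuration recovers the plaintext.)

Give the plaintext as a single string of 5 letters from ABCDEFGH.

Answer: FBFFF

Derivation:
Char 1 ('D'): step: R->6, L=7; D->plug->E->R->H->L->B->refl->H->L'->A->R'->F->plug->F
Char 2 ('E'): step: R->7, L=7; E->plug->D->R->G->L->F->refl->D->L'->D->R'->B->plug->B
Char 3 ('B'): step: R->0, L->0 (L advanced); B->plug->B->R->A->L->F->refl->D->L'->D->R'->F->plug->F
Char 4 ('G'): step: R->1, L=0; G->plug->G->R->D->L->D->refl->F->L'->A->R'->F->plug->F
Char 5 ('C'): step: R->2, L=0; C->plug->C->R->F->L->E->refl->C->L'->C->R'->F->plug->F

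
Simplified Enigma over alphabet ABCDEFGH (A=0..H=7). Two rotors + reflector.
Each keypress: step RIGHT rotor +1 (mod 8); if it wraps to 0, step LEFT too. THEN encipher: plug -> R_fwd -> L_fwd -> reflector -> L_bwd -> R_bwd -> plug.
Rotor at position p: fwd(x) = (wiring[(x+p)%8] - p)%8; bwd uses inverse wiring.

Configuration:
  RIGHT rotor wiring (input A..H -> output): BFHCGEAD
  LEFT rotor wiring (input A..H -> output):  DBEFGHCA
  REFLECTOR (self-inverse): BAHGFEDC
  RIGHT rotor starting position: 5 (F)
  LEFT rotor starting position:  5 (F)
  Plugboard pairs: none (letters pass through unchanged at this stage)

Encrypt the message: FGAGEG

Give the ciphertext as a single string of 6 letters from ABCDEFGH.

Char 1 ('F'): step: R->6, L=5; F->plug->F->R->E->L->E->refl->F->L'->B->R'->E->plug->E
Char 2 ('G'): step: R->7, L=5; G->plug->G->R->F->L->H->refl->C->L'->A->R'->D->plug->D
Char 3 ('A'): step: R->0, L->6 (L advanced); A->plug->A->R->B->L->C->refl->H->L'->F->R'->B->plug->B
Char 4 ('G'): step: R->1, L=6; G->plug->G->R->C->L->F->refl->E->L'->A->R'->H->plug->H
Char 5 ('E'): step: R->2, L=6; E->plug->E->R->G->L->A->refl->B->L'->H->R'->G->plug->G
Char 6 ('G'): step: R->3, L=6; G->plug->G->R->C->L->F->refl->E->L'->A->R'->E->plug->E

Answer: EDBHGE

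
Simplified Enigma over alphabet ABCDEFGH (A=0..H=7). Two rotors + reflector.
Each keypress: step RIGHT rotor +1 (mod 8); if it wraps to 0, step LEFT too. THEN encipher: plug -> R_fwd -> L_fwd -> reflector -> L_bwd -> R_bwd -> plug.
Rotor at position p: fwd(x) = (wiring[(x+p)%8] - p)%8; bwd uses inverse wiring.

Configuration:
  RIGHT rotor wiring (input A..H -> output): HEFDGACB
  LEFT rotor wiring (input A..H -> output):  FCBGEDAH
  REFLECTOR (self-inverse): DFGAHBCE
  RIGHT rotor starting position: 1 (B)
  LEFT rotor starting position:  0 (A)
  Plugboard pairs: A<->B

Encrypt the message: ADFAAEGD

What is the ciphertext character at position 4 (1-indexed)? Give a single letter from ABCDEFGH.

Char 1 ('A'): step: R->2, L=0; A->plug->B->R->B->L->C->refl->G->L'->D->R'->A->plug->B
Char 2 ('D'): step: R->3, L=0; D->plug->D->R->H->L->H->refl->E->L'->E->R'->F->plug->F
Char 3 ('F'): step: R->4, L=0; F->plug->F->R->A->L->F->refl->B->L'->C->R'->A->plug->B
Char 4 ('A'): step: R->5, L=0; A->plug->B->R->F->L->D->refl->A->L'->G->R'->G->plug->G

G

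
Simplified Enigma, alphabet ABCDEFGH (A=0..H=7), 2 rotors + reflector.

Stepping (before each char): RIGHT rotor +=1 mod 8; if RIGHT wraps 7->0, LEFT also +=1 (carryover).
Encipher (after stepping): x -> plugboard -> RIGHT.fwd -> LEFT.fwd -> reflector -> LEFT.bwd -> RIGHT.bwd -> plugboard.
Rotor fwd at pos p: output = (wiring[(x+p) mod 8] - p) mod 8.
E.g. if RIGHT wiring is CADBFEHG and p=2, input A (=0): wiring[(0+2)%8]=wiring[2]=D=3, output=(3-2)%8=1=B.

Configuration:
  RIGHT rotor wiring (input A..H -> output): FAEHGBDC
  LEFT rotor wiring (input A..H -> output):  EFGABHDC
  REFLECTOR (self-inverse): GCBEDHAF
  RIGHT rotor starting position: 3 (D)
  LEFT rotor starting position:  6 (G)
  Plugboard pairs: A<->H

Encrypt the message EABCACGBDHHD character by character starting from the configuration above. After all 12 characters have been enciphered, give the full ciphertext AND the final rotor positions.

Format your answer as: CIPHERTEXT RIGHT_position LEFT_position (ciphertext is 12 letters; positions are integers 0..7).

Char 1 ('E'): step: R->4, L=6; E->plug->E->R->B->L->E->refl->D->L'->G->R'->D->plug->D
Char 2 ('A'): step: R->5, L=6; A->plug->H->R->B->L->E->refl->D->L'->G->R'->B->plug->B
Char 3 ('B'): step: R->6, L=6; B->plug->B->R->E->L->A->refl->G->L'->C->R'->D->plug->D
Char 4 ('C'): step: R->7, L=6; C->plug->C->R->B->L->E->refl->D->L'->G->R'->B->plug->B
Char 5 ('A'): step: R->0, L->7 (L advanced); A->plug->H->R->C->L->G->refl->A->L'->G->R'->E->plug->E
Char 6 ('C'): step: R->1, L=7; C->plug->C->R->G->L->A->refl->G->L'->C->R'->F->plug->F
Char 7 ('G'): step: R->2, L=7; G->plug->G->R->D->L->H->refl->F->L'->B->R'->E->plug->E
Char 8 ('B'): step: R->3, L=7; B->plug->B->R->D->L->H->refl->F->L'->B->R'->H->plug->A
Char 9 ('D'): step: R->4, L=7; D->plug->D->R->G->L->A->refl->G->L'->C->R'->A->plug->H
Char 10 ('H'): step: R->5, L=7; H->plug->A->R->E->L->B->refl->C->L'->F->R'->C->plug->C
Char 11 ('H'): step: R->6, L=7; H->plug->A->R->F->L->C->refl->B->L'->E->R'->B->plug->B
Char 12 ('D'): step: R->7, L=7; D->plug->D->R->F->L->C->refl->B->L'->E->R'->H->plug->A
Final: ciphertext=DBDBEFEAHCBA, RIGHT=7, LEFT=7

Answer: DBDBEFEAHCBA 7 7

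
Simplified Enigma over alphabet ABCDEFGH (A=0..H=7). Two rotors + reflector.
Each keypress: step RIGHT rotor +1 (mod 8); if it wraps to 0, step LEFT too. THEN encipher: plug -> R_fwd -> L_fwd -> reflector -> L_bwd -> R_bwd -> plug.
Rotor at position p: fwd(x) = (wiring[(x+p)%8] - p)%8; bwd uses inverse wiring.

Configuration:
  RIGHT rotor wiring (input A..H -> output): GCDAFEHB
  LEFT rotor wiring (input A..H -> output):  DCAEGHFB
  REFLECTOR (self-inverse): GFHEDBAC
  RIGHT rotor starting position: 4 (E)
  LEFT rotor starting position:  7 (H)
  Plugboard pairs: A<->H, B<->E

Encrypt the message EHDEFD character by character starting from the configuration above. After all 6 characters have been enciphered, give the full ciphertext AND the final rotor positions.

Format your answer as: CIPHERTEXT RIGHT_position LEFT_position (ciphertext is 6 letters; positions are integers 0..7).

Char 1 ('E'): step: R->5, L=7; E->plug->B->R->C->L->D->refl->E->L'->B->R'->D->plug->D
Char 2 ('H'): step: R->6, L=7; H->plug->A->R->B->L->E->refl->D->L'->C->R'->F->plug->F
Char 3 ('D'): step: R->7, L=7; D->plug->D->R->E->L->F->refl->B->L'->D->R'->C->plug->C
Char 4 ('E'): step: R->0, L->0 (L advanced); E->plug->B->R->C->L->A->refl->G->L'->E->R'->F->plug->F
Char 5 ('F'): step: R->1, L=0; F->plug->F->R->G->L->F->refl->B->L'->H->R'->C->plug->C
Char 6 ('D'): step: R->2, L=0; D->plug->D->R->C->L->A->refl->G->L'->E->R'->G->plug->G
Final: ciphertext=DFCFCG, RIGHT=2, LEFT=0

Answer: DFCFCG 2 0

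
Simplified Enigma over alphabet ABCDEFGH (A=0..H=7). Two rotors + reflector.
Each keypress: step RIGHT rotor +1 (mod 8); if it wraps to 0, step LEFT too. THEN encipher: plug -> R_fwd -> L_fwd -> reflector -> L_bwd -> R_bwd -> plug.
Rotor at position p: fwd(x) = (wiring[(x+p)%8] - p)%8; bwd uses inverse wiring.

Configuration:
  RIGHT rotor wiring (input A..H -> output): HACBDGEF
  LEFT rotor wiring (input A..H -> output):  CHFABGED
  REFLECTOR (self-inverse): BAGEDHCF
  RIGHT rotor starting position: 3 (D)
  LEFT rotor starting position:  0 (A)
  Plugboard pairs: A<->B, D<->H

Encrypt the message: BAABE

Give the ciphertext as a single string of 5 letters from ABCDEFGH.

Answer: GDBGB

Derivation:
Char 1 ('B'): step: R->4, L=0; B->plug->A->R->H->L->D->refl->E->L'->G->R'->G->plug->G
Char 2 ('A'): step: R->5, L=0; A->plug->B->R->H->L->D->refl->E->L'->G->R'->H->plug->D
Char 3 ('A'): step: R->6, L=0; A->plug->B->R->H->L->D->refl->E->L'->G->R'->A->plug->B
Char 4 ('B'): step: R->7, L=0; B->plug->A->R->G->L->E->refl->D->L'->H->R'->G->plug->G
Char 5 ('E'): step: R->0, L->1 (L advanced); E->plug->E->R->D->L->A->refl->B->L'->H->R'->A->plug->B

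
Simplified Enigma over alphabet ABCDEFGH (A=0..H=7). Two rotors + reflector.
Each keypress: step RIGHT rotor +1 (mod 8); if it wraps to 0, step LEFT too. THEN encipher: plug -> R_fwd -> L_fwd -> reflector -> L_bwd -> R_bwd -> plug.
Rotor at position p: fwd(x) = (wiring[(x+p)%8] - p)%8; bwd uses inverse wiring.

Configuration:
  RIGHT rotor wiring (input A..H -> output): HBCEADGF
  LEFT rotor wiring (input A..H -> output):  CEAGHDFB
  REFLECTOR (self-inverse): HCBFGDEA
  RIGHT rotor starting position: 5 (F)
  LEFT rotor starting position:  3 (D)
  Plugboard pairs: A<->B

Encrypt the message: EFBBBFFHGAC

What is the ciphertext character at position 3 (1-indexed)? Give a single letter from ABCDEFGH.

Char 1 ('E'): step: R->6, L=3; E->plug->E->R->E->L->G->refl->E->L'->B->R'->C->plug->C
Char 2 ('F'): step: R->7, L=3; F->plug->F->R->B->L->E->refl->G->L'->E->R'->G->plug->G
Char 3 ('B'): step: R->0, L->4 (L advanced); B->plug->A->R->H->L->C->refl->B->L'->C->R'->C->plug->C

C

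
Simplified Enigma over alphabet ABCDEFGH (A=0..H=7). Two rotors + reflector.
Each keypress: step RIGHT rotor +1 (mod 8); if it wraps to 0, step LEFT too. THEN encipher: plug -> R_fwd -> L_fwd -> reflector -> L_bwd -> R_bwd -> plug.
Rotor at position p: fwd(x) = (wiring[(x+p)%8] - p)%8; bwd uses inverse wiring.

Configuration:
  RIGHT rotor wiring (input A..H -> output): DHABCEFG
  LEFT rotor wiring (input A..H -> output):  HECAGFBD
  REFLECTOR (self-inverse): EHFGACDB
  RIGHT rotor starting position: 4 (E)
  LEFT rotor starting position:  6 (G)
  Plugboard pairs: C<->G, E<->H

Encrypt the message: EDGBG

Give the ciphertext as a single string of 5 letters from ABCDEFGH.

Answer: GGFHD

Derivation:
Char 1 ('E'): step: R->5, L=6; E->plug->H->R->F->L->C->refl->F->L'->B->R'->C->plug->G
Char 2 ('D'): step: R->6, L=6; D->plug->D->R->B->L->F->refl->C->L'->F->R'->C->plug->G
Char 3 ('G'): step: R->7, L=6; G->plug->C->R->A->L->D->refl->G->L'->D->R'->F->plug->F
Char 4 ('B'): step: R->0, L->7 (L advanced); B->plug->B->R->H->L->C->refl->F->L'->C->R'->E->plug->H
Char 5 ('G'): step: R->1, L=7; G->plug->C->R->A->L->E->refl->A->L'->B->R'->D->plug->D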